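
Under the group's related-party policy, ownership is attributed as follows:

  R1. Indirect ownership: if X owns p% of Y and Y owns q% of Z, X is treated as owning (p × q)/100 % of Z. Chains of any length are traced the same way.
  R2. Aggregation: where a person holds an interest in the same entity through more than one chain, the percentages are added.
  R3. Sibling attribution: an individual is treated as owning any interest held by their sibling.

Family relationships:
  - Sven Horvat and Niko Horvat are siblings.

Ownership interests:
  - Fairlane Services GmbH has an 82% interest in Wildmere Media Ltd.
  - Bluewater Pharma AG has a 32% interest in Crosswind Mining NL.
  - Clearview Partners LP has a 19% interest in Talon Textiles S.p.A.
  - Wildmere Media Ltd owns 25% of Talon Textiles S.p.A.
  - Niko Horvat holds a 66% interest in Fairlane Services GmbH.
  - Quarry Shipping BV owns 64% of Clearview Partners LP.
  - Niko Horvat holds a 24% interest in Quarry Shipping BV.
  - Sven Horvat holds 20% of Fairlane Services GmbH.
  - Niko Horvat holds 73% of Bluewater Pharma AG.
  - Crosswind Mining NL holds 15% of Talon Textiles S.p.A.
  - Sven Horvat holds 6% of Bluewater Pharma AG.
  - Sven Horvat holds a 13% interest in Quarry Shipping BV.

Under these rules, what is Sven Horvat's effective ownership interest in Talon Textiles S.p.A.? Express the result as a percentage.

25.9212%

By sibling attribution (R3), Sven Horvat is treated as also owning Niko Horvat's interest in Bluewater Pharma AG, giving 6% + 73% = 79%.
By sibling attribution (R3), Sven Horvat is treated as also owning Niko Horvat's interest in Fairlane Services GmbH, giving 20% + 66% = 86%.
By sibling attribution (R3), Sven Horvat is treated as also owning Niko Horvat's interest in Quarry Shipping BV, giving 13% + 24% = 37%.
Chain via Bluewater Pharma AG → Crosswind Mining NL (R1): 79% × 32% × 15% = 3.792% of Talon Textiles S.p.A.
Chain via Fairlane Services GmbH → Wildmere Media Ltd (R1): 86% × 82% × 25% = 17.63% of Talon Textiles S.p.A.
Chain via Quarry Shipping BV → Clearview Partners LP (R1): 37% × 64% × 19% = 4.4992% of Talon Textiles S.p.A.
Aggregating (R2): 3.792% + 17.63% + 4.4992% = 25.9212%.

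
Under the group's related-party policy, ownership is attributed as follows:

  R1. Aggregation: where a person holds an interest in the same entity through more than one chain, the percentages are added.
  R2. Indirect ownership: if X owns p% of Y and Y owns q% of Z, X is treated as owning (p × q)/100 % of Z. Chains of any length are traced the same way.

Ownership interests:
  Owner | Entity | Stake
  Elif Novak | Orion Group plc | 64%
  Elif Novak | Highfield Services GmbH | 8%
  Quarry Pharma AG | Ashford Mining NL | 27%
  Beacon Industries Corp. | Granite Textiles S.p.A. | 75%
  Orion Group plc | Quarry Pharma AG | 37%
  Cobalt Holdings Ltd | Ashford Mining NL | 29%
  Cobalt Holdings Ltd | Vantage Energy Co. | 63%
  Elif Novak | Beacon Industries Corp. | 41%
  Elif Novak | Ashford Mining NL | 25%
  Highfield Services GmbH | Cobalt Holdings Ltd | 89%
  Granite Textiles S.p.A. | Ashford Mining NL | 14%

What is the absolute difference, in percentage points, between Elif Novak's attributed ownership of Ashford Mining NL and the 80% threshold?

Chain via Highfield Services GmbH → Cobalt Holdings Ltd (R2): 8% × 89% × 29% = 2.0648% of Ashford Mining NL.
Chain via Beacon Industries Corp. → Granite Textiles S.p.A. (R2): 41% × 75% × 14% = 4.305% of Ashford Mining NL.
Chain via Orion Group plc → Quarry Pharma AG (R2): 64% × 37% × 27% = 6.3936% of Ashford Mining NL.
Direct interest in Ashford Mining NL: 25%.
Aggregating (R1): 2.0648% + 4.305% + 6.3936% + 25% = 37.7634%.
37.7634% falls short of the 80% threshold by 42.2366 percentage points.

42.2366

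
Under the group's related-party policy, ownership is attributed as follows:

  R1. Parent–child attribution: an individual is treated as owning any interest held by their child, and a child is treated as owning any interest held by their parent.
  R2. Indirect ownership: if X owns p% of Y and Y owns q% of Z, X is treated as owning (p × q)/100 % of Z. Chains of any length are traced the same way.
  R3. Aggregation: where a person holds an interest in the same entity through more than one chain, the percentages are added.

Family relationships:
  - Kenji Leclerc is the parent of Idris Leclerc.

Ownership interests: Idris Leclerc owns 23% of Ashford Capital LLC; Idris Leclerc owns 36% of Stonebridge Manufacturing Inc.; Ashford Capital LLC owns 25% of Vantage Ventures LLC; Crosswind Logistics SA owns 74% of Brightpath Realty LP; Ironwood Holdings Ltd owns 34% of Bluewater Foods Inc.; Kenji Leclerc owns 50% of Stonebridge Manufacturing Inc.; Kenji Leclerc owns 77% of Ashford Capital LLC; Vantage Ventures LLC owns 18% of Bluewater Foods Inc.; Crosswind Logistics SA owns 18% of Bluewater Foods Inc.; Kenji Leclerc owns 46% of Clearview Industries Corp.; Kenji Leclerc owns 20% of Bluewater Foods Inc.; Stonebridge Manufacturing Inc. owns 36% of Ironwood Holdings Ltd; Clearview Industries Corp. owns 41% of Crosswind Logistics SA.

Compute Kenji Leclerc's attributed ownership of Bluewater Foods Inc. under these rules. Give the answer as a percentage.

By parent–child attribution (R1), Kenji Leclerc is treated as also owning Idris Leclerc's interest in Ashford Capital LLC, giving 77% + 23% = 100%.
By parent–child attribution (R1), Kenji Leclerc is treated as also owning Idris Leclerc's interest in Stonebridge Manufacturing Inc, giving 50% + 36% = 86%.
Chain via Clearview Industries Corp. → Crosswind Logistics SA (R2): 46% × 41% × 18% = 3.3948% of Bluewater Foods Inc.
Chain via Ashford Capital LLC → Vantage Ventures LLC (R2): 100% × 25% × 18% = 4.5% of Bluewater Foods Inc.
Chain via Stonebridge Manufacturing Inc. → Ironwood Holdings Ltd (R2): 86% × 36% × 34% = 10.5264% of Bluewater Foods Inc.
Direct interest in Bluewater Foods Inc: 20%.
Aggregating (R3): 3.3948% + 4.5% + 10.5264% + 20% = 38.4212%.

38.4212%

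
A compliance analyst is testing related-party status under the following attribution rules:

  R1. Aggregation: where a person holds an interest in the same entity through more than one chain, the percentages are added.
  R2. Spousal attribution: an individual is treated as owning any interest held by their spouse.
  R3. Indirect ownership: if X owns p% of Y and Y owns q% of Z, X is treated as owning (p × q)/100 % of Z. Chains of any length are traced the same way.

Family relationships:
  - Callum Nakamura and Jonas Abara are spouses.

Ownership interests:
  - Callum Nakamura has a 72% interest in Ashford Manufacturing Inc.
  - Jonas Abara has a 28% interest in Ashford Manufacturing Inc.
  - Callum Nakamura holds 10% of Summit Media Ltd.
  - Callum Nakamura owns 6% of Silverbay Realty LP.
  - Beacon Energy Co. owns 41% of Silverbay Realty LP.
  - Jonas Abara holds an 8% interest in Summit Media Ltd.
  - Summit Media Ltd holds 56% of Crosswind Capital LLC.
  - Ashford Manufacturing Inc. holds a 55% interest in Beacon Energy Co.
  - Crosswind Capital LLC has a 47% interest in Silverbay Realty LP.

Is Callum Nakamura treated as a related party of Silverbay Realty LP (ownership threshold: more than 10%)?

By spousal attribution (R2), Callum Nakamura is treated as also owning Jonas Abara's interest in Summit Media Ltd, giving 10% + 8% = 18%.
By spousal attribution (R2), Callum Nakamura is treated as also owning Jonas Abara's interest in Ashford Manufacturing Inc, giving 72% + 28% = 100%.
Chain via Summit Media Ltd → Crosswind Capital LLC (R3): 18% × 56% × 47% = 4.7376% of Silverbay Realty LP.
Chain via Ashford Manufacturing Inc. → Beacon Energy Co. (R3): 100% × 55% × 41% = 22.55% of Silverbay Realty LP.
Direct interest in Silverbay Realty LP: 6%.
Aggregating (R1): 4.7376% + 22.55% + 6% = 33.2876%.
33.2876% exceeds the 10% threshold, so Callum is a related party to Silverbay Realty LP.

Yes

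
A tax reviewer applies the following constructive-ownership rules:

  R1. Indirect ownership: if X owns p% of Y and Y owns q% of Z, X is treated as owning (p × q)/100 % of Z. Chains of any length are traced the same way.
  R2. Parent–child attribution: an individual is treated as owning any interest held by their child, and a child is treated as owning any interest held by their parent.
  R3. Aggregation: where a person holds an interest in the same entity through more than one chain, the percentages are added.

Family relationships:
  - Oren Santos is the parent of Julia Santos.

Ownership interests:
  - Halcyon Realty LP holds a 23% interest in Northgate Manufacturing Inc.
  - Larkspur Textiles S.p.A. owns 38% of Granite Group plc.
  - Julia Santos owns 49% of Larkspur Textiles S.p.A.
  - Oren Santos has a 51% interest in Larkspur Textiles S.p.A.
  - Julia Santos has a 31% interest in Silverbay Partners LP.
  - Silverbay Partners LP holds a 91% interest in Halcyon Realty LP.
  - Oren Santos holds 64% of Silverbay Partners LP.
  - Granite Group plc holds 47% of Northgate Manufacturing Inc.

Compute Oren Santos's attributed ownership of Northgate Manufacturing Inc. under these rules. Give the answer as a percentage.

By parent–child attribution (R2), Oren Santos is treated as also owning Julia Santos's interest in Silverbay Partners LP, giving 64% + 31% = 95%.
By parent–child attribution (R2), Oren Santos is treated as also owning Julia Santos's interest in Larkspur Textiles S.p.A, giving 51% + 49% = 100%.
Chain via Silverbay Partners LP → Halcyon Realty LP (R1): 95% × 91% × 23% = 19.8835% of Northgate Manufacturing Inc.
Chain via Larkspur Textiles S.p.A. → Granite Group plc (R1): 100% × 38% × 47% = 17.86% of Northgate Manufacturing Inc.
Aggregating (R3): 19.8835% + 17.86% = 37.7435%.

37.7435%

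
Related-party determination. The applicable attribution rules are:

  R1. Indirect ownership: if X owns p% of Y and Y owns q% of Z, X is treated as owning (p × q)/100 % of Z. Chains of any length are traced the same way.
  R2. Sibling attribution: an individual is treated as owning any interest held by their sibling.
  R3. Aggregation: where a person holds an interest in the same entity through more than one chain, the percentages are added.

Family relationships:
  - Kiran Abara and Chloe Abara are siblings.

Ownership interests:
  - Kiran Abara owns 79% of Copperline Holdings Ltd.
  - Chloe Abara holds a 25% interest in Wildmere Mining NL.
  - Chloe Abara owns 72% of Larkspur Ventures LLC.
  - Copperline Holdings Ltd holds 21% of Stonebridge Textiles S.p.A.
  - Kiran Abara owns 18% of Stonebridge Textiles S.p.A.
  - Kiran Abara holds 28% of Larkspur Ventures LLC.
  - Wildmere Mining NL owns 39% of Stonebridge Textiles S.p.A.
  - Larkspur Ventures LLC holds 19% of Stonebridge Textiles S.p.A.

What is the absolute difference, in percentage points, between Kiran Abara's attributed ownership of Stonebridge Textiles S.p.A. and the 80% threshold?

16.66

By sibling attribution (R2), Kiran Abara is treated as also owning Chloe Abara's interest in Larkspur Ventures LLC, giving 28% + 72% = 100%.
By sibling attribution (R2), Kiran Abara is treated as owning Chloe Abara's 25% interest in Wildmere Mining NL.
Chain via Copperline Holdings Ltd (R1): 79% × 21% = 16.59% of Stonebridge Textiles S.p.A.
Chain via Larkspur Ventures LLC (R1): 100% × 19% = 19% of Stonebridge Textiles S.p.A.
Direct interest in Stonebridge Textiles S.p.A: 18%.
Chain via Wildmere Mining NL (R1): 25% × 39% = 9.75% of Stonebridge Textiles S.p.A.
Aggregating (R3): 16.59% + 19% + 18% + 9.75% = 63.34%.
63.34% falls short of the 80% threshold by 16.66 percentage points.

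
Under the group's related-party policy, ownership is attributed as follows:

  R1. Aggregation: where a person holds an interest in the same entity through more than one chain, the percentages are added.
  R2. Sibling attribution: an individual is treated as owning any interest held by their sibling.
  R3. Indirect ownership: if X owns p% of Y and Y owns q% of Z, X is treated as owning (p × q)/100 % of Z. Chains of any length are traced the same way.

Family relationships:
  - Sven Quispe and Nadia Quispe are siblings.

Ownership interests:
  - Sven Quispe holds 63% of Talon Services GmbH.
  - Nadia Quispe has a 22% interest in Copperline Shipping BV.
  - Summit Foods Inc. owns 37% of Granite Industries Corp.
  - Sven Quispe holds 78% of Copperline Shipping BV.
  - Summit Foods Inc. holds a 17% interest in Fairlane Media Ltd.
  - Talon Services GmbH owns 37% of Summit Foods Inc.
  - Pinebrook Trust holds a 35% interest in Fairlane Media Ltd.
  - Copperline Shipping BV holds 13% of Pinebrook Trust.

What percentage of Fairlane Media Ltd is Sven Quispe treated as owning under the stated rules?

By sibling attribution (R2), Sven Quispe is treated as also owning Nadia Quispe's interest in Copperline Shipping BV, giving 78% + 22% = 100%.
Chain via Talon Services GmbH → Summit Foods Inc. (R3): 63% × 37% × 17% = 3.9627% of Fairlane Media Ltd.
Chain via Copperline Shipping BV → Pinebrook Trust (R3): 100% × 13% × 35% = 4.55% of Fairlane Media Ltd.
Aggregating (R1): 3.9627% + 4.55% = 8.5127%.

8.5127%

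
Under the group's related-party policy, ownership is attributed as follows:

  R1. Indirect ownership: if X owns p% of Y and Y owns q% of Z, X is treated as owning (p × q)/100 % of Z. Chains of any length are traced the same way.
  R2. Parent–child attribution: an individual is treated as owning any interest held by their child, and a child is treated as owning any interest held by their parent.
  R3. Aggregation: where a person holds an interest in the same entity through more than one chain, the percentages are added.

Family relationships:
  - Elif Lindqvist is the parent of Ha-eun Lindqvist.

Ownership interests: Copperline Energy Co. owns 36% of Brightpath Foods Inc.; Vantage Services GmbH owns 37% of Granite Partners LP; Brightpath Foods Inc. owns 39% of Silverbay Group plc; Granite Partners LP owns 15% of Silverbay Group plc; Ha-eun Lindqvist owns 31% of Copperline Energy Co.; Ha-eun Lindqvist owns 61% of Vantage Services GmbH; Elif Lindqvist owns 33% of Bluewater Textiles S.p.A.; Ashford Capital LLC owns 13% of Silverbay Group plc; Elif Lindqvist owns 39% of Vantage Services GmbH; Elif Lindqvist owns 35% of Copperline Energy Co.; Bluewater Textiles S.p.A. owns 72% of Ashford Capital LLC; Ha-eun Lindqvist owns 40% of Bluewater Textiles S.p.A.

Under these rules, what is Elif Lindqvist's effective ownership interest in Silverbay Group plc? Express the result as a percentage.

21.6492%

By parent–child attribution (R2), Elif Lindqvist is treated as also owning Ha-eun Lindqvist's interest in Bluewater Textiles S.p.A, giving 33% + 40% = 73%.
By parent–child attribution (R2), Elif Lindqvist is treated as also owning Ha-eun Lindqvist's interest in Copperline Energy Co, giving 35% + 31% = 66%.
By parent–child attribution (R2), Elif Lindqvist is treated as also owning Ha-eun Lindqvist's interest in Vantage Services GmbH, giving 39% + 61% = 100%.
Chain via Bluewater Textiles S.p.A. → Ashford Capital LLC (R1): 73% × 72% × 13% = 6.8328% of Silverbay Group plc.
Chain via Copperline Energy Co. → Brightpath Foods Inc. (R1): 66% × 36% × 39% = 9.2664% of Silverbay Group plc.
Chain via Vantage Services GmbH → Granite Partners LP (R1): 100% × 37% × 15% = 5.55% of Silverbay Group plc.
Aggregating (R3): 6.8328% + 9.2664% + 5.55% = 21.6492%.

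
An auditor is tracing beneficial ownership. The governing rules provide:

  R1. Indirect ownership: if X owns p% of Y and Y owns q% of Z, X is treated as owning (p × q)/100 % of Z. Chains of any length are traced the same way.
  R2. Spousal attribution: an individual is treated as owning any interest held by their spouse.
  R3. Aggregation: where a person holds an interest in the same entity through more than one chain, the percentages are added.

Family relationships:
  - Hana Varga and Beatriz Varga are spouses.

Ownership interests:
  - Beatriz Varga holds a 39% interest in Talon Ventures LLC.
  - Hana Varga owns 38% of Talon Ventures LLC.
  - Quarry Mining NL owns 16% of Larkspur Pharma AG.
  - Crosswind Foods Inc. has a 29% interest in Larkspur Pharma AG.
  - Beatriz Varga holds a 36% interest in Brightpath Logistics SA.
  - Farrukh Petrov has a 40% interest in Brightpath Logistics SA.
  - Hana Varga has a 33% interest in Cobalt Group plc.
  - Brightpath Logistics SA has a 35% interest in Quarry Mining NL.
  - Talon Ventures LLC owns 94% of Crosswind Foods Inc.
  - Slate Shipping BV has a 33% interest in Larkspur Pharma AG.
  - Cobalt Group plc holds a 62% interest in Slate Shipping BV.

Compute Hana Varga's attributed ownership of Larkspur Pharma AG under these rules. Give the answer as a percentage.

By spousal attribution (R2), Hana Varga is treated as also owning Beatriz Varga's interest in Talon Ventures LLC, giving 38% + 39% = 77%.
By spousal attribution (R2), Hana Varga is treated as owning Beatriz Varga's 36% interest in Brightpath Logistics SA.
Chain via Talon Ventures LLC → Crosswind Foods Inc. (R1): 77% × 94% × 29% = 20.9902% of Larkspur Pharma AG.
Chain via Cobalt Group plc → Slate Shipping BV (R1): 33% × 62% × 33% = 6.7518% of Larkspur Pharma AG.
Chain via Brightpath Logistics SA → Quarry Mining NL (R1): 36% × 35% × 16% = 2.016% of Larkspur Pharma AG.
Aggregating (R3): 20.9902% + 6.7518% + 2.016% = 29.758%.

29.758%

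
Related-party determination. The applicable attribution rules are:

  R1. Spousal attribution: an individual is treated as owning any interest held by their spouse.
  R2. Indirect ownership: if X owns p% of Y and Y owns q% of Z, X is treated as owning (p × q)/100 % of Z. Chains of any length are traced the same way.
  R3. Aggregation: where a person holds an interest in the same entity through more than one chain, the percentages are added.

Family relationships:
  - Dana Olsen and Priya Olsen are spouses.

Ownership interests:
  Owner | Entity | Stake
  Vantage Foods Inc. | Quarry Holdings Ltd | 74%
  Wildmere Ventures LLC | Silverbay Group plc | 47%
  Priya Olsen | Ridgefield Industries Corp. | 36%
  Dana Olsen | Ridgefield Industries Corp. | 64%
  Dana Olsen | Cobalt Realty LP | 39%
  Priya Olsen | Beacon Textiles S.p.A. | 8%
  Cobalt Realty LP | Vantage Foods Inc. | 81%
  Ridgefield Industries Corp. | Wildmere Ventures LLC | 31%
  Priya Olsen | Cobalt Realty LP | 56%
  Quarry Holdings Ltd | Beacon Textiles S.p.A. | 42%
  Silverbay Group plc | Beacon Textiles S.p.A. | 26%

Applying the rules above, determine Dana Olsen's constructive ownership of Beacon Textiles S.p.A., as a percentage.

By spousal attribution (R1), Dana Olsen is treated as also owning Priya Olsen's interest in Ridgefield Industries Corp, giving 64% + 36% = 100%.
By spousal attribution (R1), Dana Olsen is treated as also owning Priya Olsen's interest in Cobalt Realty LP, giving 39% + 56% = 95%.
By spousal attribution (R1), Dana Olsen is treated as owning Priya Olsen's 8% interest in Beacon Textiles S.p.A.
Chain via Ridgefield Industries Corp. → Wildmere Ventures LLC → Silverbay Group plc (R2): 100% × 31% × 47% × 26% = 3.7882% of Beacon Textiles S.p.A.
Chain via Cobalt Realty LP → Vantage Foods Inc. → Quarry Holdings Ltd (R2): 95% × 81% × 74% × 42% = 23.91606% of Beacon Textiles S.p.A.
Direct interest in Beacon Textiles S.p.A: 8%.
Aggregating (R3): 3.7882% + 23.91606% + 8% = 35.70426%.

35.70426%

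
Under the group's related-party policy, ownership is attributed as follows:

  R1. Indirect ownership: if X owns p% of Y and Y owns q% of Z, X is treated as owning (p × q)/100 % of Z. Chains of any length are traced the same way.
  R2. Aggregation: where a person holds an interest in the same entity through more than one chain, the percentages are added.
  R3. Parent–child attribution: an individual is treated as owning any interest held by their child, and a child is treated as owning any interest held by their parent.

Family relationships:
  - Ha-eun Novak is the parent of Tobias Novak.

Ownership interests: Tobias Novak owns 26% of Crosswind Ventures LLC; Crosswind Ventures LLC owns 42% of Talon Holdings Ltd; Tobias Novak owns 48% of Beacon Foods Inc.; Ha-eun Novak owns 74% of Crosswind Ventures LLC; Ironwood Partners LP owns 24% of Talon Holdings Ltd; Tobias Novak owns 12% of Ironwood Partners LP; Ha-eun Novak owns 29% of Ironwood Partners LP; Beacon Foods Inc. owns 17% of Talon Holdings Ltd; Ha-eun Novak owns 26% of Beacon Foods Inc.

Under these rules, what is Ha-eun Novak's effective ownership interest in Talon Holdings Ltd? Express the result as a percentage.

By parent–child attribution (R3), Ha-eun Novak is treated as also owning Tobias Novak's interest in Beacon Foods Inc, giving 26% + 48% = 74%.
By parent–child attribution (R3), Ha-eun Novak is treated as also owning Tobias Novak's interest in Crosswind Ventures LLC, giving 74% + 26% = 100%.
By parent–child attribution (R3), Ha-eun Novak is treated as also owning Tobias Novak's interest in Ironwood Partners LP, giving 29% + 12% = 41%.
Chain via Beacon Foods Inc. (R1): 74% × 17% = 12.58% of Talon Holdings Ltd.
Chain via Crosswind Ventures LLC (R1): 100% × 42% = 42% of Talon Holdings Ltd.
Chain via Ironwood Partners LP (R1): 41% × 24% = 9.84% of Talon Holdings Ltd.
Aggregating (R2): 12.58% + 42% + 9.84% = 64.42%.

64.42%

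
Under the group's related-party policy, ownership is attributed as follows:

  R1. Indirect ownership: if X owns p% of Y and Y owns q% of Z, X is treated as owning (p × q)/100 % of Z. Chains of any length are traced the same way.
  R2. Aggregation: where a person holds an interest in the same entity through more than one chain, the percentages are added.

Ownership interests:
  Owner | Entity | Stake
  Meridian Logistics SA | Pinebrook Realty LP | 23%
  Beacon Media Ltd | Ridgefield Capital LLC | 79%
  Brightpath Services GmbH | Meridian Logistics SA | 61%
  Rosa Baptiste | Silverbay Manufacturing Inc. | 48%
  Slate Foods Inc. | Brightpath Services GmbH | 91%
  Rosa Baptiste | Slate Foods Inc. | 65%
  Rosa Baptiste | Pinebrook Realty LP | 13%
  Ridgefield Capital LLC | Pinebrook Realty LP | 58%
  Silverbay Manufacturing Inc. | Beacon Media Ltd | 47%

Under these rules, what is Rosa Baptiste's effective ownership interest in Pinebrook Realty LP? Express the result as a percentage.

31.635737%

Chain via Slate Foods Inc. → Brightpath Services GmbH → Meridian Logistics SA (R1): 65% × 91% × 61% × 23% = 8.298745% of Pinebrook Realty LP.
Chain via Silverbay Manufacturing Inc. → Beacon Media Ltd → Ridgefield Capital LLC (R1): 48% × 47% × 79% × 58% = 10.336992% of Pinebrook Realty LP.
Direct interest in Pinebrook Realty LP: 13%.
Aggregating (R2): 8.298745% + 10.336992% + 13% = 31.635737%.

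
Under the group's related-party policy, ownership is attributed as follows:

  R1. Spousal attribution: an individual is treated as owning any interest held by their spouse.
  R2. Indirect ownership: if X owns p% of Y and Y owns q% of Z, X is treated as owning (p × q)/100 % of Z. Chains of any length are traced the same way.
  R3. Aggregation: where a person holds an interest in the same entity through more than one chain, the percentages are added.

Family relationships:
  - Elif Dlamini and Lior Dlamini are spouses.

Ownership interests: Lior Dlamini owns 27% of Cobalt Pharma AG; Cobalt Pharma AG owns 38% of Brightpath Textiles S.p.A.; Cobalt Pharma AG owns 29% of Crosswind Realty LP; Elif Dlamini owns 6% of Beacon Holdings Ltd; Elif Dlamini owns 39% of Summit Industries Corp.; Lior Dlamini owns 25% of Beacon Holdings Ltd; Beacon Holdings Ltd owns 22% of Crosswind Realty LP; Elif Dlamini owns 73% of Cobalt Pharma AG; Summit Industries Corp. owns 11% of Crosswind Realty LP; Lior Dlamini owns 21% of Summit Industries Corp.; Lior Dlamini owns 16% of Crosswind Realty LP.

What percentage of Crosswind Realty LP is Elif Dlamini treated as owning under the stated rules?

By spousal attribution (R1), Elif Dlamini is treated as also owning Lior Dlamini's interest in Beacon Holdings Ltd, giving 6% + 25% = 31%.
By spousal attribution (R1), Elif Dlamini is treated as also owning Lior Dlamini's interest in Cobalt Pharma AG, giving 73% + 27% = 100%.
By spousal attribution (R1), Elif Dlamini is treated as also owning Lior Dlamini's interest in Summit Industries Corp, giving 39% + 21% = 60%.
By spousal attribution (R1), Elif Dlamini is treated as owning Lior Dlamini's 16% interest in Crosswind Realty LP.
Chain via Beacon Holdings Ltd (R2): 31% × 22% = 6.82% of Crosswind Realty LP.
Chain via Cobalt Pharma AG (R2): 100% × 29% = 29% of Crosswind Realty LP.
Chain via Summit Industries Corp. (R2): 60% × 11% = 6.6% of Crosswind Realty LP.
Direct interest in Crosswind Realty LP: 16%.
Aggregating (R3): 6.82% + 29% + 6.6% + 16% = 58.42%.

58.42%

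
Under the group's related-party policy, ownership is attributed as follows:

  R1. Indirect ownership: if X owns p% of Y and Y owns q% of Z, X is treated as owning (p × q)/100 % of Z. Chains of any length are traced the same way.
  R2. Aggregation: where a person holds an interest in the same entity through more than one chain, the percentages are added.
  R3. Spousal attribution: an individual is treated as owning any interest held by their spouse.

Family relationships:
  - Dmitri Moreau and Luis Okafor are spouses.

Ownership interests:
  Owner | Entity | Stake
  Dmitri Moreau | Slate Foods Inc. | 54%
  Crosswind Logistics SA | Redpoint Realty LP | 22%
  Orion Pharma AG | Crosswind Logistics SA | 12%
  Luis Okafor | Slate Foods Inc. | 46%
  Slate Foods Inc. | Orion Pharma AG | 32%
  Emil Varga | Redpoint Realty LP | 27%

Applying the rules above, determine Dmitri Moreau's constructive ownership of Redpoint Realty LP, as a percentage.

0.8448%

By spousal attribution (R3), Dmitri Moreau is treated as also owning Luis Okafor's interest in Slate Foods Inc, giving 54% + 46% = 100%.
Chain via Slate Foods Inc. → Orion Pharma AG → Crosswind Logistics SA (R1): 100% × 32% × 12% × 22% = 0.8448% of Redpoint Realty LP.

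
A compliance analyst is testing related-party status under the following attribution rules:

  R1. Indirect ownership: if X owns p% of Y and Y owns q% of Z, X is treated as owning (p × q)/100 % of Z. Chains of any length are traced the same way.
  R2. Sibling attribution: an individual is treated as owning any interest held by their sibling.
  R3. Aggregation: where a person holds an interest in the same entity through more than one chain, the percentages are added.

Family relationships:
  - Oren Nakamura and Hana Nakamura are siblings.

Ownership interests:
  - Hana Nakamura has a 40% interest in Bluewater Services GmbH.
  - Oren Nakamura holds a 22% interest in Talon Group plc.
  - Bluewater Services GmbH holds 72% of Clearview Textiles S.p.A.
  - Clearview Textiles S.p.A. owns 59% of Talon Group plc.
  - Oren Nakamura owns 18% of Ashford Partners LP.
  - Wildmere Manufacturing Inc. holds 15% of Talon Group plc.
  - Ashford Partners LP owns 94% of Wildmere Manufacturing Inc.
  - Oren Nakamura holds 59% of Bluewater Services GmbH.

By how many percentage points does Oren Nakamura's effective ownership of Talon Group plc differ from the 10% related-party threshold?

56.5932

By sibling attribution (R2), Oren Nakamura is treated as also owning Hana Nakamura's interest in Bluewater Services GmbH, giving 59% + 40% = 99%.
Chain via Ashford Partners LP → Wildmere Manufacturing Inc. (R1): 18% × 94% × 15% = 2.538% of Talon Group plc.
Chain via Bluewater Services GmbH → Clearview Textiles S.p.A. (R1): 99% × 72% × 59% = 42.0552% of Talon Group plc.
Direct interest in Talon Group plc: 22%.
Aggregating (R3): 2.538% + 42.0552% + 22% = 66.5932%.
66.5932% exceeds the 10% threshold by 56.5932 percentage points.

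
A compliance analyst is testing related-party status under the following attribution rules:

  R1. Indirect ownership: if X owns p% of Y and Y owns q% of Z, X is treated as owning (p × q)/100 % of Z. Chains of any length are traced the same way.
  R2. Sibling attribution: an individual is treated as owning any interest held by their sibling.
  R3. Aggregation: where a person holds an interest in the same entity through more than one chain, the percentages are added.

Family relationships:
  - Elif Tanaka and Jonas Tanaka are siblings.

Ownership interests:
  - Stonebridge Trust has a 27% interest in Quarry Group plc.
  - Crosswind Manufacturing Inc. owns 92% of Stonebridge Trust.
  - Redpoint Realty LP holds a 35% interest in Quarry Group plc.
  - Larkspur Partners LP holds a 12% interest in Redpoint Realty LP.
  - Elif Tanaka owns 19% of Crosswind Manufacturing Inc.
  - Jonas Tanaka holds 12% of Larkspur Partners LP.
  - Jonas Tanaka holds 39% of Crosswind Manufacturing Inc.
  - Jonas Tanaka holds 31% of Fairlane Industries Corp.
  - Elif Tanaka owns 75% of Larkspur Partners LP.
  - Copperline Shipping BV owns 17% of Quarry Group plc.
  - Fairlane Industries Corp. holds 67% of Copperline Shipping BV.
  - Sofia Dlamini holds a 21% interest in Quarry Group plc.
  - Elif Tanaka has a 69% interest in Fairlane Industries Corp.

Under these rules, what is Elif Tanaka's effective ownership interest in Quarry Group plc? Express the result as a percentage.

29.4512%

By sibling attribution (R2), Elif Tanaka is treated as also owning Jonas Tanaka's interest in Fairlane Industries Corp, giving 69% + 31% = 100%.
By sibling attribution (R2), Elif Tanaka is treated as also owning Jonas Tanaka's interest in Crosswind Manufacturing Inc, giving 19% + 39% = 58%.
By sibling attribution (R2), Elif Tanaka is treated as also owning Jonas Tanaka's interest in Larkspur Partners LP, giving 75% + 12% = 87%.
Chain via Fairlane Industries Corp. → Copperline Shipping BV (R1): 100% × 67% × 17% = 11.39% of Quarry Group plc.
Chain via Crosswind Manufacturing Inc. → Stonebridge Trust (R1): 58% × 92% × 27% = 14.4072% of Quarry Group plc.
Chain via Larkspur Partners LP → Redpoint Realty LP (R1): 87% × 12% × 35% = 3.654% of Quarry Group plc.
Aggregating (R3): 11.39% + 14.4072% + 3.654% = 29.4512%.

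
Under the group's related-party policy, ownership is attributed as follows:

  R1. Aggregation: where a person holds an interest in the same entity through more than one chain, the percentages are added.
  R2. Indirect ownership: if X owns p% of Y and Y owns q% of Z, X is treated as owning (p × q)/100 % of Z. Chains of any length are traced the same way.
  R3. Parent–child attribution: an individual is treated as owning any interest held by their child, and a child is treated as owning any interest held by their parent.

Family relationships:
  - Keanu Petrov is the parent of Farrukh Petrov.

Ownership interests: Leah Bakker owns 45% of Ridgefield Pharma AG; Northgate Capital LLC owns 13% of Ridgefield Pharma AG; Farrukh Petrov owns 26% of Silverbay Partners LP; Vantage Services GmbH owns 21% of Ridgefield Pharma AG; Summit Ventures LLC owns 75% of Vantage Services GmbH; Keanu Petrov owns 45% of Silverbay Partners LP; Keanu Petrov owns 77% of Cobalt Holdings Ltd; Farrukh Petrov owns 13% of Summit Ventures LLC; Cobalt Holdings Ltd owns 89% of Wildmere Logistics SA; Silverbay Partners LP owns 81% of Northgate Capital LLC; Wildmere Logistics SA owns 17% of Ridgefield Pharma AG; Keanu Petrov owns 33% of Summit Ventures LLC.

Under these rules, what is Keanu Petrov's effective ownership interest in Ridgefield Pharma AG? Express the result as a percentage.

By parent–child attribution (R3), Keanu Petrov is treated as also owning Farrukh Petrov's interest in Summit Ventures LLC, giving 33% + 13% = 46%.
By parent–child attribution (R3), Keanu Petrov is treated as also owning Farrukh Petrov's interest in Silverbay Partners LP, giving 45% + 26% = 71%.
Chain via Summit Ventures LLC → Vantage Services GmbH (R2): 46% × 75% × 21% = 7.245% of Ridgefield Pharma AG.
Chain via Silverbay Partners LP → Northgate Capital LLC (R2): 71% × 81% × 13% = 7.4763% of Ridgefield Pharma AG.
Chain via Cobalt Holdings Ltd → Wildmere Logistics SA (R2): 77% × 89% × 17% = 11.6501% of Ridgefield Pharma AG.
Aggregating (R1): 7.245% + 7.4763% + 11.6501% = 26.3714%.

26.3714%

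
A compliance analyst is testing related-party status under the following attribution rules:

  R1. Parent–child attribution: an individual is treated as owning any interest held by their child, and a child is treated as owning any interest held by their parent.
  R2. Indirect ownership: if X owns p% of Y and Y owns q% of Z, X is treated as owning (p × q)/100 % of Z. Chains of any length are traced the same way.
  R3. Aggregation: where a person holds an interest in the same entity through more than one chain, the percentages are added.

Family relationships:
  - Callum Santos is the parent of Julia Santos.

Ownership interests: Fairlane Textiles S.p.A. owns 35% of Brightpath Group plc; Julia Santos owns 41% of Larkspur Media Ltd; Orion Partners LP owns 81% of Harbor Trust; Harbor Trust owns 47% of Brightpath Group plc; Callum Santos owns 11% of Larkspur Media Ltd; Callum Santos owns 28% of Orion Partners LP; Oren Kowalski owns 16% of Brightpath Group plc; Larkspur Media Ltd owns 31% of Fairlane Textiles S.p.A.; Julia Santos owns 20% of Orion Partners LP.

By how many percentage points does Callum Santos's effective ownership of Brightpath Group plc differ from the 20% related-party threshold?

3.9156

By parent–child attribution (R1), Callum Santos is treated as also owning Julia Santos's interest in Larkspur Media Ltd, giving 11% + 41% = 52%.
By parent–child attribution (R1), Callum Santos is treated as also owning Julia Santos's interest in Orion Partners LP, giving 28% + 20% = 48%.
Chain via Larkspur Media Ltd → Fairlane Textiles S.p.A. (R2): 52% × 31% × 35% = 5.642% of Brightpath Group plc.
Chain via Orion Partners LP → Harbor Trust (R2): 48% × 81% × 47% = 18.2736% of Brightpath Group plc.
Aggregating (R3): 5.642% + 18.2736% = 23.9156%.
23.9156% exceeds the 20% threshold by 3.9156 percentage points.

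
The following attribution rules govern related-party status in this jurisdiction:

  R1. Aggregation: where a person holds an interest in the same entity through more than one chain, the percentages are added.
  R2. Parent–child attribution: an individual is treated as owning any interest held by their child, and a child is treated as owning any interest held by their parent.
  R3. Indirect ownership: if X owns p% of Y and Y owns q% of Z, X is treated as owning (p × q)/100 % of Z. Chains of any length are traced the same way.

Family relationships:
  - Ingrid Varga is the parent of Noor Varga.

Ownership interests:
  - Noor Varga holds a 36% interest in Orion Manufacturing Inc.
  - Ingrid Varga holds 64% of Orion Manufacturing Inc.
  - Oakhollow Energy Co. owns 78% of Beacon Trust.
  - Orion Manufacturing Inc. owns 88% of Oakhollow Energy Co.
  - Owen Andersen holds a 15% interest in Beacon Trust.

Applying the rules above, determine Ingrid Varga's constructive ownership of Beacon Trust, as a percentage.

By parent–child attribution (R2), Ingrid Varga is treated as also owning Noor Varga's interest in Orion Manufacturing Inc, giving 64% + 36% = 100%.
Chain via Orion Manufacturing Inc. → Oakhollow Energy Co. (R3): 100% × 88% × 78% = 68.64% of Beacon Trust.

68.64%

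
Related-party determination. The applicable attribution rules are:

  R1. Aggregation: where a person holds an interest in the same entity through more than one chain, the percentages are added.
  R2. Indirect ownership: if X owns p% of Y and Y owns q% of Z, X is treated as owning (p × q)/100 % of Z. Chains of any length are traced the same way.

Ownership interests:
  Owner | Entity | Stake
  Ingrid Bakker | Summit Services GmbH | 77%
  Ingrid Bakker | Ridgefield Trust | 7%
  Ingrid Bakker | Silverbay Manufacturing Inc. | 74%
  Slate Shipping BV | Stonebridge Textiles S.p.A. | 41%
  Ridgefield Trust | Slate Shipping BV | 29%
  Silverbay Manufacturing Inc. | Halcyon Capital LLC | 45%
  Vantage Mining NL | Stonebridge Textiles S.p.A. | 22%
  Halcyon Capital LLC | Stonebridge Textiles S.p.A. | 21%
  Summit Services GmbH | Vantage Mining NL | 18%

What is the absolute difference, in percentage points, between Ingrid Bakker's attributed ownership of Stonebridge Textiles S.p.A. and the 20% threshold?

9.1255

Chain via Ridgefield Trust → Slate Shipping BV (R2): 7% × 29% × 41% = 0.8323% of Stonebridge Textiles S.p.A.
Chain via Summit Services GmbH → Vantage Mining NL (R2): 77% × 18% × 22% = 3.0492% of Stonebridge Textiles S.p.A.
Chain via Silverbay Manufacturing Inc. → Halcyon Capital LLC (R2): 74% × 45% × 21% = 6.993% of Stonebridge Textiles S.p.A.
Aggregating (R1): 0.8323% + 3.0492% + 6.993% = 10.8745%.
10.8745% falls short of the 20% threshold by 9.1255 percentage points.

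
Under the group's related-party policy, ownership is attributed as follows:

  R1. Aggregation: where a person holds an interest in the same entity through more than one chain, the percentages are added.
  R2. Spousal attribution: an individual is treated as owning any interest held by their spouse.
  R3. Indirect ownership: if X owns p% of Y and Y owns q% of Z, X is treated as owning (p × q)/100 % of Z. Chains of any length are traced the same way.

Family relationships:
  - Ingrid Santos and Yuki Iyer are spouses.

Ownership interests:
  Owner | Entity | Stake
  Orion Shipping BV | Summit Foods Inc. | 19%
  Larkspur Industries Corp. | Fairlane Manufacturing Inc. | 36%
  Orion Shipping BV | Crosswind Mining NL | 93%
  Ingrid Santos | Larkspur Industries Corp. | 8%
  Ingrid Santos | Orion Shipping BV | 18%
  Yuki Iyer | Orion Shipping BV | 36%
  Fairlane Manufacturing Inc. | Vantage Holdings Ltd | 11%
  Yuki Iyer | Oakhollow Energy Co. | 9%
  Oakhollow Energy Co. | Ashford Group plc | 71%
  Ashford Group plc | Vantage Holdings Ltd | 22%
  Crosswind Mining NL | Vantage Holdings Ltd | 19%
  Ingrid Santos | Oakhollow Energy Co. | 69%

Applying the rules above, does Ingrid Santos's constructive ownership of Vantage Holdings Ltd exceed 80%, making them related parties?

By spousal attribution (R2), Ingrid Santos is treated as also owning Yuki Iyer's interest in Oakhollow Energy Co, giving 69% + 9% = 78%.
By spousal attribution (R2), Ingrid Santos is treated as also owning Yuki Iyer's interest in Orion Shipping BV, giving 18% + 36% = 54%.
Chain via Larkspur Industries Corp. → Fairlane Manufacturing Inc. (R3): 8% × 36% × 11% = 0.3168% of Vantage Holdings Ltd.
Chain via Oakhollow Energy Co. → Ashford Group plc (R3): 78% × 71% × 22% = 12.1836% of Vantage Holdings Ltd.
Chain via Orion Shipping BV → Crosswind Mining NL (R3): 54% × 93% × 19% = 9.5418% of Vantage Holdings Ltd.
Aggregating (R1): 0.3168% + 12.1836% + 9.5418% = 22.0422%.
22.0422% does not exceed the 80% threshold, so Ingrid is not a related party to Vantage Holdings Ltd.

No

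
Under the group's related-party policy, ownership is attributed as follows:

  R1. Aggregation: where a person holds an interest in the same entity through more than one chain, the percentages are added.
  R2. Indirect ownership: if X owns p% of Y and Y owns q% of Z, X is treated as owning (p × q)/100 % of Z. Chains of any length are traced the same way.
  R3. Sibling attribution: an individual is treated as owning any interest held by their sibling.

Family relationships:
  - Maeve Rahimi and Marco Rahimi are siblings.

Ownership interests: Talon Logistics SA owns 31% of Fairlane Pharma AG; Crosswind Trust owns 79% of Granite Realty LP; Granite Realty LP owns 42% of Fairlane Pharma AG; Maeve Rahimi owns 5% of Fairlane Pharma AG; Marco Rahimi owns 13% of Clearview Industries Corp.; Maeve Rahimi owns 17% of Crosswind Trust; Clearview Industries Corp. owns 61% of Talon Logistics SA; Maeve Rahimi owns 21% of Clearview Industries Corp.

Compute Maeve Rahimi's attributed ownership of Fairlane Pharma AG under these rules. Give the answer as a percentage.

By sibling attribution (R3), Maeve Rahimi is treated as also owning Marco Rahimi's interest in Clearview Industries Corp, giving 21% + 13% = 34%.
Chain via Clearview Industries Corp. → Talon Logistics SA (R2): 34% × 61% × 31% = 6.4294% of Fairlane Pharma AG.
Chain via Crosswind Trust → Granite Realty LP (R2): 17% × 79% × 42% = 5.6406% of Fairlane Pharma AG.
Direct interest in Fairlane Pharma AG: 5%.
Aggregating (R1): 6.4294% + 5.6406% + 5% = 17.07%.

17.07%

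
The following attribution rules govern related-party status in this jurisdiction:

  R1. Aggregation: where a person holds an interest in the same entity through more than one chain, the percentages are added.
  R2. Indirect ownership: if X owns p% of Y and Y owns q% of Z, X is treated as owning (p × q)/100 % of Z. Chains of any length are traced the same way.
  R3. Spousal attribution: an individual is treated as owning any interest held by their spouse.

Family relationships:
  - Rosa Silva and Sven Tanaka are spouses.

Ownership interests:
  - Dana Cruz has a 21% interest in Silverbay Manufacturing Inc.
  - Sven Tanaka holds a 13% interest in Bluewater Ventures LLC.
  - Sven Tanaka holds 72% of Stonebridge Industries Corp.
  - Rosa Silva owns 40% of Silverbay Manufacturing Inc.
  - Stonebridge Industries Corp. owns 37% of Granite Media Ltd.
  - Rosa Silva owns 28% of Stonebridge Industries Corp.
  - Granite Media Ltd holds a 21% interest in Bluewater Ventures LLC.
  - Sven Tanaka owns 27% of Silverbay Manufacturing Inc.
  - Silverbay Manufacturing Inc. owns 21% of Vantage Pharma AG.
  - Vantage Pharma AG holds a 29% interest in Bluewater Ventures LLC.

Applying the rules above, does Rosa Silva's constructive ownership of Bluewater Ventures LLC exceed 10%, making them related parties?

By spousal attribution (R3), Rosa Silva is treated as also owning Sven Tanaka's interest in Silverbay Manufacturing Inc, giving 40% + 27% = 67%.
By spousal attribution (R3), Rosa Silva is treated as also owning Sven Tanaka's interest in Stonebridge Industries Corp, giving 28% + 72% = 100%.
By spousal attribution (R3), Rosa Silva is treated as owning Sven Tanaka's 13% interest in Bluewater Ventures LLC.
Chain via Silverbay Manufacturing Inc. → Vantage Pharma AG (R2): 67% × 21% × 29% = 4.0803% of Bluewater Ventures LLC.
Chain via Stonebridge Industries Corp. → Granite Media Ltd (R2): 100% × 37% × 21% = 7.77% of Bluewater Ventures LLC.
Direct interest in Bluewater Ventures LLC: 13%.
Aggregating (R1): 4.0803% + 7.77% + 13% = 24.8503%.
24.8503% exceeds the 10% threshold, so Rosa is a related party to Bluewater Ventures LLC.

Yes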